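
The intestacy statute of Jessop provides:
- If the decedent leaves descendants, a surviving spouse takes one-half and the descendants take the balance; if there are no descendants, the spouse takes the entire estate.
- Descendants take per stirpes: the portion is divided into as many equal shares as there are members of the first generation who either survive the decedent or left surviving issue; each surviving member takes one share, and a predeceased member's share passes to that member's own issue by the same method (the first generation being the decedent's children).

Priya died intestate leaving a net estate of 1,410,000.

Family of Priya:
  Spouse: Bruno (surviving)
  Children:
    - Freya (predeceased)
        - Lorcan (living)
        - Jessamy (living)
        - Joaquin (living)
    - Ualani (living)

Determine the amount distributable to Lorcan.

Bruno takes one-half of 1,410,000 = 705,000. The remaining 705,000 passes to the descendants.
The descendants' portion (705,000) is divided into 2 shares of 352,500: Ualani takes 352,500; Freya's 352,500 share passes to Freya's issue.
Freya's share (352,500) is divided into 3 shares of 117,500: Lorcan, Jessamy, and Joaquin each take 117,500.

Lorcan receives 117,500.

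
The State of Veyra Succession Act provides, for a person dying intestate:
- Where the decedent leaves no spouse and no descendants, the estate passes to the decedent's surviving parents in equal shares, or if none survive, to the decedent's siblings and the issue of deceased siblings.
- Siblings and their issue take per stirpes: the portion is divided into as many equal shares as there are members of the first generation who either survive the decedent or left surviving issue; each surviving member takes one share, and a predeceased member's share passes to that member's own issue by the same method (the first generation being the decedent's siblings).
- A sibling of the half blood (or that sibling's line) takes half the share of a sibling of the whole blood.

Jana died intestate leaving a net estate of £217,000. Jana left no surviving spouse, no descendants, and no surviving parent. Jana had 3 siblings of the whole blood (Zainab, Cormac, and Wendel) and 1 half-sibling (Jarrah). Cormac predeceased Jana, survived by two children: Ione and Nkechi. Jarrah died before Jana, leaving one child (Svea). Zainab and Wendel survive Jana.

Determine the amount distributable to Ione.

The entire £217,000 passes to the siblings and their issue.
Counting each half-blood sibling's line as half a unit, there are 7/2 units in £217,000, so one unit is £62,000. Whole-blood lines (Zainab, Cormac, and Wendel) take £62,000 each; half-blood lines (Jarrah) take £31,000 each.
Cormac's share (£62,000) is divided into 2 shares of £31,000: Ione and Nkechi each take £31,000.
Jarrah's share (£31,000) passes entirely to Svea.

Ione receives £31,000.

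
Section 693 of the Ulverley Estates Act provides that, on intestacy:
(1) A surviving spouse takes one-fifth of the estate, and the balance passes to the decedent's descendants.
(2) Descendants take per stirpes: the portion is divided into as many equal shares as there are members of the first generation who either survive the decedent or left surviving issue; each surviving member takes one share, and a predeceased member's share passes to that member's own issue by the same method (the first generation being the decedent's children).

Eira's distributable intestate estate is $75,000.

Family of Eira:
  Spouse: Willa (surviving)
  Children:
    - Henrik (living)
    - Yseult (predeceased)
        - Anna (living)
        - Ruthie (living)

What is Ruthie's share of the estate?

Ruthie receives $15,000.

Willa takes one-fifth of $75,000 = $15,000. The remaining $60,000 passes to the descendants.
The descendants' portion ($60,000) is divided into 2 shares of $30,000: Henrik takes $30,000; Yseult's $30,000 share passes to Yseult's issue.
Yseult's share ($30,000) is divided into 2 shares of $15,000: Anna and Ruthie each take $15,000.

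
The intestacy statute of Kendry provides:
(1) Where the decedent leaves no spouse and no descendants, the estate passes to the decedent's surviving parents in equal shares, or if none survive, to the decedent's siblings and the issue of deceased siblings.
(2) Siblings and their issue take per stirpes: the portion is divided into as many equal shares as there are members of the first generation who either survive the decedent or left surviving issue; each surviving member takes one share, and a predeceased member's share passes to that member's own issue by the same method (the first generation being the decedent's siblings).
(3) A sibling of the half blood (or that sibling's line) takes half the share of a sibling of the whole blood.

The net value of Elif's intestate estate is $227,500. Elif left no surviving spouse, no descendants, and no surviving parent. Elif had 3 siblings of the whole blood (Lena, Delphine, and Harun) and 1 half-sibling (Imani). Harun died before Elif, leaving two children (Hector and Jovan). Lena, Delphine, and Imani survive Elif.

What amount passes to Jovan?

Jovan receives $32,500.

The entire $227,500 passes to the siblings and their issue.
Counting each half-blood sibling's line as half a unit, there are 7/2 units in $227,500, so one unit is $65,000. Whole-blood lines (Lena, Delphine, and Harun) take $65,000 each; half-blood lines (Imani) take $32,500 each.
Harun's share ($65,000) is divided into 2 shares of $32,500: Hector and Jovan each take $32,500.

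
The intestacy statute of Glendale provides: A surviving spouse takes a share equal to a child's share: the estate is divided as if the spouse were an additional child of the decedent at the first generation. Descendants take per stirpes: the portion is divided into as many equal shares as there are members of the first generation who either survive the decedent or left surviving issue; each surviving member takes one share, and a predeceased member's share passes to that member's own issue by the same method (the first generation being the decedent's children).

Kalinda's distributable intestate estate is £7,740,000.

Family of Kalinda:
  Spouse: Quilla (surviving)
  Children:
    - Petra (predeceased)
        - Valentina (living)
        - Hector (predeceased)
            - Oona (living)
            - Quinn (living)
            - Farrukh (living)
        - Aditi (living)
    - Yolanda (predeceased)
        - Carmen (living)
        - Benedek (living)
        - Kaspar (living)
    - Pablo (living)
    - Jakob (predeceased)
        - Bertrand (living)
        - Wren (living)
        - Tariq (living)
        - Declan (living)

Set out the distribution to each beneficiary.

Quilla: £1,548,000; Valentina: £516,000; Oona: £172,000; Quinn: £172,000; Farrukh: £172,000; Aditi: £516,000; Carmen: £516,000; Benedek: £516,000; Kaspar: £516,000; Pablo: £1,548,000; Bertrand: £387,000; Wren: £387,000; Tariq: £387,000; Declan: £387,000

The spouse counts as an additional share at the children's level, so there are 5 primary shares of £1,548,000. Quilla takes one such share (£1,548,000).
The children's combined portion (£6,192,000) is divided into 4 shares of £1,548,000: Pablo takes £1,548,000; Petra's £1,548,000 share passes to Petra's issue; Yolanda's £1,548,000 share passes to Yolanda's issue; Jakob's £1,548,000 share passes to Jakob's issue.
Petra's share (£1,548,000) is divided into 3 shares of £516,000: Valentina and Aditi each take £516,000; Hector's £516,000 share passes to Hector's issue.
Hector's share (£516,000) is divided into 3 shares of £172,000: Oona, Quinn, and Farrukh each take £172,000.
Yolanda's share (£1,548,000) is divided into 3 shares of £516,000: Carmen, Benedek, and Kaspar each take £516,000.
Jakob's share (£1,548,000) is divided into 4 shares of £387,000: Bertrand, Wren, Tariq, and Declan each take £387,000.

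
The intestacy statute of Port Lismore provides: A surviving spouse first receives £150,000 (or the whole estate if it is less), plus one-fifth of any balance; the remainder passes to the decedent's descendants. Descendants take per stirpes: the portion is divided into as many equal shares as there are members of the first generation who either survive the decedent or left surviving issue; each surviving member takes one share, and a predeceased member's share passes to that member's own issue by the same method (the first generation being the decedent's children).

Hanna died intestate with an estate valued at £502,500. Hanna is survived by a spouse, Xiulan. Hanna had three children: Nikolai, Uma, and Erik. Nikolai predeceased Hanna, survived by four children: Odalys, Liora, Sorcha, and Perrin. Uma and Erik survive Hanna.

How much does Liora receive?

Liora receives £23,500.

Xiulan first takes £150,000, leaving a balance of £352,500. Xiulan then takes one-fifth of the balance (£70,500), for a total of £220,500. The remaining £282,000 passes to the descendants.
The descendants' portion (£282,000) is divided into 3 shares of £94,000: Uma and Erik each take £94,000; Nikolai's £94,000 share passes to Nikolai's issue.
Nikolai's share (£94,000) is divided into 4 shares of £23,500: Odalys, Liora, Sorcha, and Perrin each take £23,500.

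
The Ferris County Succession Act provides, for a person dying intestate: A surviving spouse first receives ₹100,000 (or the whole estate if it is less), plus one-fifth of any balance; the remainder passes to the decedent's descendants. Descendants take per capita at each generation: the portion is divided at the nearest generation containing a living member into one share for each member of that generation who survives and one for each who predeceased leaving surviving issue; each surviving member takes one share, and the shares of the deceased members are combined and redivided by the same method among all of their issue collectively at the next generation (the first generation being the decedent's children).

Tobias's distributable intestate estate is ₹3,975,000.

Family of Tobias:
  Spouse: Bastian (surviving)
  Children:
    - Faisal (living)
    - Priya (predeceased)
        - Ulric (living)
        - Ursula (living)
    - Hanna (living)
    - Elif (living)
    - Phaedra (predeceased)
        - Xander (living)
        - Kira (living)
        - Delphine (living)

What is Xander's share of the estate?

Bastian first takes ₹100,000, leaving a balance of ₹3,875,000. Bastian then takes one-fifth of the balance (₹775,000), for a total of ₹875,000. The remaining ₹3,100,000 passes to the descendants.
The descendants' portion (₹3,100,000) is divided at the children's generation into 5 shares of ₹620,000. Faisal, Hanna, and Elif each take ₹620,000. The 2 shares of the deceased (Priya and Phaedra) are combined into a pool of ₹1,240,000.
That pool (₹1,240,000) is divided at the grandchildren's generation equally among Ulric, Ursula, Xander, Kira, and Delphine: ₹248,000 each.

Xander receives ₹248,000.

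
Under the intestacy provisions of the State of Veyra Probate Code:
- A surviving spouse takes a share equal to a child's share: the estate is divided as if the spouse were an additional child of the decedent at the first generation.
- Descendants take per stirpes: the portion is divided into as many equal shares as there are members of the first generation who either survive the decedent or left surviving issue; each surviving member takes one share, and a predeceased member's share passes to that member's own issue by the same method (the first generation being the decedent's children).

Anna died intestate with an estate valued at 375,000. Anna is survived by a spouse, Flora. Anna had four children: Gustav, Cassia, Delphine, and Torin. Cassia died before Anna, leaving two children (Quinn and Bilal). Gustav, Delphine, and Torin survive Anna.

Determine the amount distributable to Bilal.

The spouse counts as an additional share at the children's level, so there are 5 primary shares of 75,000. Flora takes one such share (75,000).
The children's combined portion (300,000) is divided into 4 shares of 75,000: Gustav, Delphine, and Torin each take 75,000; Cassia's 75,000 share passes to Cassia's issue.
Cassia's share (75,000) is divided into 2 shares of 37,500: Quinn and Bilal each take 37,500.

Bilal receives 37,500.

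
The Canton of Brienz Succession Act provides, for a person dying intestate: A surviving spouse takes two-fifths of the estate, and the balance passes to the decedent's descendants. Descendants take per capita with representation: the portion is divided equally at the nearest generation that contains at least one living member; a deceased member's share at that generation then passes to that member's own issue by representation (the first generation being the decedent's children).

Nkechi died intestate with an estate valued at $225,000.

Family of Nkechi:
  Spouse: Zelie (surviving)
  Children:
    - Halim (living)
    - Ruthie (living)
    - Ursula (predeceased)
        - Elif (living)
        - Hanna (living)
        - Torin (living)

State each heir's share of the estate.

Zelie takes two-fifths of $225,000 = $90,000. The remaining $135,000 passes to the descendants.
The descendants' portion ($135,000) is divided into 3 shares of $45,000: Halim and Ruthie each take $45,000; Ursula's $45,000 share passes to Ursula's issue.
Ursula's share ($45,000) is divided into 3 shares of $15,000: Elif, Hanna, and Torin each take $15,000.

Zelie: $90,000; Halim: $45,000; Ruthie: $45,000; Elif: $15,000; Hanna: $15,000; Torin: $15,000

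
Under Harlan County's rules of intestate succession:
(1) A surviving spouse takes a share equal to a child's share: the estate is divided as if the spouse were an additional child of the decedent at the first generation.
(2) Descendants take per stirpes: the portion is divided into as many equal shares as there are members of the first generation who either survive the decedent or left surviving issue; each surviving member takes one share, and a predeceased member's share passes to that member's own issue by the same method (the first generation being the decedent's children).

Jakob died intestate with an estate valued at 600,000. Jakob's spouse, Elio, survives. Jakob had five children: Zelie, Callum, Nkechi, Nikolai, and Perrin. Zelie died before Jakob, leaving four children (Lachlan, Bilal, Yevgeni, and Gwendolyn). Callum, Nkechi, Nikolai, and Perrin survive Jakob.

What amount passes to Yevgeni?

The spouse counts as an additional share at the children's level, so there are 6 primary shares of 100,000. Elio takes one such share (100,000).
The children's combined portion (500,000) is divided into 5 shares of 100,000: Callum, Nkechi, Nikolai, and Perrin each take 100,000; Zelie's 100,000 share passes to Zelie's issue.
Zelie's share (100,000) is divided into 4 shares of 25,000: Lachlan, Bilal, Yevgeni, and Gwendolyn each take 25,000.

Yevgeni receives 25,000.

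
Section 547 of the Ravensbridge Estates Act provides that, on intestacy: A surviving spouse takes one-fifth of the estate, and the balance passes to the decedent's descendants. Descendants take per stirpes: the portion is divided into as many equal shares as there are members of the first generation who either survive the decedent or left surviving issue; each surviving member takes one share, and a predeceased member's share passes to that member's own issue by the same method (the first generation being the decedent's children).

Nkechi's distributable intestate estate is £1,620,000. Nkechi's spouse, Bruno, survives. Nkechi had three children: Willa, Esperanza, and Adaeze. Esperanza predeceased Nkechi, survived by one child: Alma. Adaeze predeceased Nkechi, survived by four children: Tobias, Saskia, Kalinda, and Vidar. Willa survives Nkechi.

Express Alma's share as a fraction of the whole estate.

Alma receives 4/15 of the estate.

Bruno takes one-fifth of £1,620,000 = £324,000. The remaining £1,296,000 passes to the descendants.
The descendants' portion (£1,296,000) is divided into 3 shares of £432,000: Willa takes £432,000; Esperanza's £432,000 share passes to Esperanza's issue; Adaeze's £432,000 share passes to Adaeze's issue.
Esperanza's share (£432,000) passes entirely to Alma.
Adaeze's share (£432,000) is divided into 4 shares of £108,000: Tobias, Saskia, Kalinda, and Vidar each take £108,000.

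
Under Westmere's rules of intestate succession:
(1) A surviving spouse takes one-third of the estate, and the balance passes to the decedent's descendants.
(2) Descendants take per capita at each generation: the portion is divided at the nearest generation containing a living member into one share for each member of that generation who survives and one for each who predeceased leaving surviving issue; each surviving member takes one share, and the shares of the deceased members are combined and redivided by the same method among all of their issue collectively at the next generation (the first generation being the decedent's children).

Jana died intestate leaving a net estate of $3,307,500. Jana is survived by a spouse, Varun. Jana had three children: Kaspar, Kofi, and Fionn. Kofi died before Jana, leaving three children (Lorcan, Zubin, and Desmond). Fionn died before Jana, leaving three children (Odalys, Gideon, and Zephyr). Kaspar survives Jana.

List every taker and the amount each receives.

Varun: $1,102,500; Kaspar: $735,000; Lorcan: $245,000; Zubin: $245,000; Desmond: $245,000; Odalys: $245,000; Gideon: $245,000; Zephyr: $245,000

Varun takes one-third of $3,307,500 = $1,102,500. The remaining $2,205,000 passes to the descendants.
The descendants' portion ($2,205,000) is divided at the children's generation into 3 shares of $735,000. Kaspar takes $735,000. The 2 shares of the deceased (Kofi and Fionn) are combined into a pool of $1,470,000.
That pool ($1,470,000) is divided at the grandchildren's generation equally among Lorcan, Zubin, Desmond, Odalys, Gideon, and Zephyr: $245,000 each.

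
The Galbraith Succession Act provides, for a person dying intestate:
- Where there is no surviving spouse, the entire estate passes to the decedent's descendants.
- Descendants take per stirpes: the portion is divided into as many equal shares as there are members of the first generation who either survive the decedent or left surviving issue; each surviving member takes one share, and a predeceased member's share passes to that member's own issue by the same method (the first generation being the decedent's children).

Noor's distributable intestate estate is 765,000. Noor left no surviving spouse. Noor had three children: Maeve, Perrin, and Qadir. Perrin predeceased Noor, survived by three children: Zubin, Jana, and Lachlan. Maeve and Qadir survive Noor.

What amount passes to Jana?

Jana receives 85,000.

The entire 765,000 passes to the descendants.
That amount (765,000) is divided into 3 shares of 255,000: Maeve and Qadir each take 255,000; Perrin's 255,000 share passes to Perrin's issue.
Perrin's share (255,000) is divided into 3 shares of 85,000: Zubin, Jana, and Lachlan each take 85,000.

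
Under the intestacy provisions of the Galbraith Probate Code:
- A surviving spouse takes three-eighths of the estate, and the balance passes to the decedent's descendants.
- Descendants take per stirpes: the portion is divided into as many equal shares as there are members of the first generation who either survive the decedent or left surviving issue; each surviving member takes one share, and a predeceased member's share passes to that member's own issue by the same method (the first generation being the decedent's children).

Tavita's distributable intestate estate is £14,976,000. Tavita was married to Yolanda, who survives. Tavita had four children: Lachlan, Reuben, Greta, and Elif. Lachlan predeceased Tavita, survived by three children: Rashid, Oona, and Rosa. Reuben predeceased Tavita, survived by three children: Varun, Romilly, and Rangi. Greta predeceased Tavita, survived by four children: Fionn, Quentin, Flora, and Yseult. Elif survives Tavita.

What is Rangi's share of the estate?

Yolanda takes three-eighths of £14,976,000 = £5,616,000. The remaining £9,360,000 passes to the descendants.
The descendants' portion (£9,360,000) is divided into 4 shares of £2,340,000: Elif takes £2,340,000; Lachlan's £2,340,000 share passes to Lachlan's issue; Reuben's £2,340,000 share passes to Reuben's issue; Greta's £2,340,000 share passes to Greta's issue.
Lachlan's share (£2,340,000) is divided into 3 shares of £780,000: Rashid, Oona, and Rosa each take £780,000.
Reuben's share (£2,340,000) is divided into 3 shares of £780,000: Varun, Romilly, and Rangi each take £780,000.
Greta's share (£2,340,000) is divided into 4 shares of £585,000: Fionn, Quentin, Flora, and Yseult each take £585,000.

Rangi receives £780,000.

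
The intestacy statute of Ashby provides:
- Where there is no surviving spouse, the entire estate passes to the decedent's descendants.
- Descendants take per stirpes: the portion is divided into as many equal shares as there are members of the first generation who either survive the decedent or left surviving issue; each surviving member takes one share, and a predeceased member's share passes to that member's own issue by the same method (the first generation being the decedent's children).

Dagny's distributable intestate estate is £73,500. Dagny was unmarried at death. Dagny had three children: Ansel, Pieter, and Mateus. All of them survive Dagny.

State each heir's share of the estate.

Ansel: £24,500; Pieter: £24,500; Mateus: £24,500

The entire £73,500 passes to the descendants.
That amount (£73,500) is divided into 3 shares of £24,500: Ansel, Pieter, and Mateus each take £24,500.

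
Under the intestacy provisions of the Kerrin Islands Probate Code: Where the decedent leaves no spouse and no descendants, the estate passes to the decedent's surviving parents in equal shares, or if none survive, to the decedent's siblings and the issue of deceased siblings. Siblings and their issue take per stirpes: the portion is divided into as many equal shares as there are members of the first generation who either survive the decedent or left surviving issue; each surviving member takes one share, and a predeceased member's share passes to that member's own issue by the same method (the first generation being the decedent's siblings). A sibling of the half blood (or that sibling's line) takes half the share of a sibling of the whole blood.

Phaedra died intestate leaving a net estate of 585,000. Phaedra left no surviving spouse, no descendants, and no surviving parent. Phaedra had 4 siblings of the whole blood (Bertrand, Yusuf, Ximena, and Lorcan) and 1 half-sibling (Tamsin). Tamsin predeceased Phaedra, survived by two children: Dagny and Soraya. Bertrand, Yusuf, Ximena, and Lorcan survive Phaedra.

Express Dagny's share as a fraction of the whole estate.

The entire 585,000 passes to the siblings and their issue.
Counting each half-blood sibling's line as half a unit, there are 9/2 units in 585,000, so one unit is 130,000. Whole-blood lines (Bertrand, Yusuf, Ximena, and Lorcan) take 130,000 each; half-blood lines (Tamsin) take 65,000 each.
Tamsin's share (65,000) is divided into 2 shares of 32,500: Dagny and Soraya each take 32,500.

Dagny receives 1/18 of the estate.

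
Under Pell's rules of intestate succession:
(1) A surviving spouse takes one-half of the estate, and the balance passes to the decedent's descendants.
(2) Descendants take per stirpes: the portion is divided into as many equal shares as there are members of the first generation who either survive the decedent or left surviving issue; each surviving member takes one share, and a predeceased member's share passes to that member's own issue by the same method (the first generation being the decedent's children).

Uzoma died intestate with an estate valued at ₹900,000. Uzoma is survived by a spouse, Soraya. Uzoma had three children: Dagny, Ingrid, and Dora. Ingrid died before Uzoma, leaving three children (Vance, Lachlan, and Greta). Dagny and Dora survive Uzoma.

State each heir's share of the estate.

Soraya: ₹450,000; Dagny: ₹150,000; Vance: ₹50,000; Lachlan: ₹50,000; Greta: ₹50,000; Dora: ₹150,000

Soraya takes one-half of ₹900,000 = ₹450,000. The remaining ₹450,000 passes to the descendants.
The descendants' portion (₹450,000) is divided into 3 shares of ₹150,000: Dagny and Dora each take ₹150,000; Ingrid's ₹150,000 share passes to Ingrid's issue.
Ingrid's share (₹150,000) is divided into 3 shares of ₹50,000: Vance, Lachlan, and Greta each take ₹50,000.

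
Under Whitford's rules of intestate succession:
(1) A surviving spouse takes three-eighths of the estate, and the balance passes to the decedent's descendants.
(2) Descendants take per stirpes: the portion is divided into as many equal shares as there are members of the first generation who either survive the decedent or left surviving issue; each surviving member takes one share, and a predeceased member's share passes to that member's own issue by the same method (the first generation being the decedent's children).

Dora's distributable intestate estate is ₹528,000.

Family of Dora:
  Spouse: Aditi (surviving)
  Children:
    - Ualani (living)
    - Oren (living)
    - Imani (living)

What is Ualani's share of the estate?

Ualani receives ₹110,000.

Aditi takes three-eighths of ₹528,000 = ₹198,000. The remaining ₹330,000 passes to the descendants.
The descendants' portion (₹330,000) is divided into 3 shares of ₹110,000: Ualani, Oren, and Imani each take ₹110,000.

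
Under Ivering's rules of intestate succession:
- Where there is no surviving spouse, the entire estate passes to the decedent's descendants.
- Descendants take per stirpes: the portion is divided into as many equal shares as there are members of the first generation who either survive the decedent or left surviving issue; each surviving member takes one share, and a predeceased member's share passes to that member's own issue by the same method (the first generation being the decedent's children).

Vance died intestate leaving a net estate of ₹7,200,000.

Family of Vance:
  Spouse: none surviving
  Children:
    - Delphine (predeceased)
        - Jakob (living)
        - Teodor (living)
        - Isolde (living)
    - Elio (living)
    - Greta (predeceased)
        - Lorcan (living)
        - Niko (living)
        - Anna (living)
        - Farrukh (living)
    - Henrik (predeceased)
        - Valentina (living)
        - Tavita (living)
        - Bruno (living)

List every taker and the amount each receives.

The entire ₹7,200,000 passes to the descendants.
That amount (₹7,200,000) is divided into 4 shares of ₹1,800,000: Elio takes ₹1,800,000; Delphine's ₹1,800,000 share passes to Delphine's issue; Greta's ₹1,800,000 share passes to Greta's issue; Henrik's ₹1,800,000 share passes to Henrik's issue.
Delphine's share (₹1,800,000) is divided into 3 shares of ₹600,000: Jakob, Teodor, and Isolde each take ₹600,000.
Greta's share (₹1,800,000) is divided into 4 shares of ₹450,000: Lorcan, Niko, Anna, and Farrukh each take ₹450,000.
Henrik's share (₹1,800,000) is divided into 3 shares of ₹600,000: Valentina, Tavita, and Bruno each take ₹600,000.

Jakob: ₹600,000; Teodor: ₹600,000; Isolde: ₹600,000; Elio: ₹1,800,000; Lorcan: ₹450,000; Niko: ₹450,000; Anna: ₹450,000; Farrukh: ₹450,000; Valentina: ₹600,000; Tavita: ₹600,000; Bruno: ₹600,000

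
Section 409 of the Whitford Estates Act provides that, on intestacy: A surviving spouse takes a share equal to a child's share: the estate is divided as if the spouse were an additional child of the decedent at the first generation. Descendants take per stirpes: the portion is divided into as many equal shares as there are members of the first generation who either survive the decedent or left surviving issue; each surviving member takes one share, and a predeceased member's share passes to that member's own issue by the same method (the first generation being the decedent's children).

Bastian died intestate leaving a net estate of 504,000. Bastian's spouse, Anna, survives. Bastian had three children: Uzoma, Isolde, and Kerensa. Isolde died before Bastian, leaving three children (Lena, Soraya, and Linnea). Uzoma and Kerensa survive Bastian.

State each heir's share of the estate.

The spouse counts as an additional share at the children's level, so there are 4 primary shares of 126,000. Anna takes one such share (126,000).
The children's combined portion (378,000) is divided into 3 shares of 126,000: Uzoma and Kerensa each take 126,000; Isolde's 126,000 share passes to Isolde's issue.
Isolde's share (126,000) is divided into 3 shares of 42,000: Lena, Soraya, and Linnea each take 42,000.

Anna: 126,000; Uzoma: 126,000; Lena: 42,000; Soraya: 42,000; Linnea: 42,000; Kerensa: 126,000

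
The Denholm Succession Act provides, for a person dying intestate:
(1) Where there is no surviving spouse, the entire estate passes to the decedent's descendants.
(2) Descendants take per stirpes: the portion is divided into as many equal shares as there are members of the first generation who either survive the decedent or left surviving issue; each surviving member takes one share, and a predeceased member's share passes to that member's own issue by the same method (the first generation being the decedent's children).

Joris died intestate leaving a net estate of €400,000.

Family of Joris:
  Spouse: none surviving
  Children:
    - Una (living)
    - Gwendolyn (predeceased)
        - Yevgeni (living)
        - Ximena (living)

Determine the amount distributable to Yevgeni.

The entire €400,000 passes to the descendants.
That amount (€400,000) is divided into 2 shares of €200,000: Una takes €200,000; Gwendolyn's €200,000 share passes to Gwendolyn's issue.
Gwendolyn's share (€200,000) is divided into 2 shares of €100,000: Yevgeni and Ximena each take €100,000.

Yevgeni receives €100,000.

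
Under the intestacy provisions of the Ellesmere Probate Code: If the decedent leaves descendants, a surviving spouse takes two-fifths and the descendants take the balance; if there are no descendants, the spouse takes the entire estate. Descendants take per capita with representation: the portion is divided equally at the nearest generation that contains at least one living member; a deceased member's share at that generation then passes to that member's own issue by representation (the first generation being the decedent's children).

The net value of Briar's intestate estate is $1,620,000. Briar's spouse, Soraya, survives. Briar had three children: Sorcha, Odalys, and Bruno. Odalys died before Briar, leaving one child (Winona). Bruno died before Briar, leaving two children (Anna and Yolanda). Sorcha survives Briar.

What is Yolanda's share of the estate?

Soraya takes two-fifths of $1,620,000 = $648,000. The remaining $972,000 passes to the descendants.
The descendants' portion ($972,000) is divided into 3 shares of $324,000: Sorcha takes $324,000; Odalys's $324,000 share passes to Odalys's issue; Bruno's $324,000 share passes to Bruno's issue.
Odalys's share ($324,000) passes entirely to Winona.
Bruno's share ($324,000) is divided into 2 shares of $162,000: Anna and Yolanda each take $162,000.

Yolanda receives $162,000.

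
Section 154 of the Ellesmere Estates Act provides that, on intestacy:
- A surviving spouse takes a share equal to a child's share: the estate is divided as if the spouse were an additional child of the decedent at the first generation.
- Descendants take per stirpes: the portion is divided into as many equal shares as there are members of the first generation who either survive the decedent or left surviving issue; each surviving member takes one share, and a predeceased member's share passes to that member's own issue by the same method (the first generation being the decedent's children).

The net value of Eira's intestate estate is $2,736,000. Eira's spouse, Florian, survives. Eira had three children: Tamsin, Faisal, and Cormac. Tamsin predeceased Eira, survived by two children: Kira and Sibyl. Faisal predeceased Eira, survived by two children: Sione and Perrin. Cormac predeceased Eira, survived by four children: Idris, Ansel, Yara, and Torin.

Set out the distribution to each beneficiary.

The spouse counts as an additional share at the children's level, so there are 4 primary shares of $684,000. Florian takes one such share ($684,000).
The children's combined portion ($2,052,000) is divided into 3 shares of $684,000: Tamsin's $684,000 share passes to Tamsin's issue; Faisal's $684,000 share passes to Faisal's issue; Cormac's $684,000 share passes to Cormac's issue.
Tamsin's share ($684,000) is divided into 2 shares of $342,000: Kira and Sibyl each take $342,000.
Faisal's share ($684,000) is divided into 2 shares of $342,000: Sione and Perrin each take $342,000.
Cormac's share ($684,000) is divided into 4 shares of $171,000: Idris, Ansel, Yara, and Torin each take $171,000.

Florian: $684,000; Kira: $342,000; Sibyl: $342,000; Sione: $342,000; Perrin: $342,000; Idris: $171,000; Ansel: $171,000; Yara: $171,000; Torin: $171,000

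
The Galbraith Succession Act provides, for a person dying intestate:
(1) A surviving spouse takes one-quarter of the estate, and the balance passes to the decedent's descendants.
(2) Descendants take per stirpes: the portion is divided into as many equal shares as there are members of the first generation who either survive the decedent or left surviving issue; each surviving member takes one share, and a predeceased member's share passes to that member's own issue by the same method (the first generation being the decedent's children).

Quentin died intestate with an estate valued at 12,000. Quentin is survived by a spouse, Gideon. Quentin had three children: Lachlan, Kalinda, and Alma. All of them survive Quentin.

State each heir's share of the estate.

Gideon: 3,000; Lachlan: 3,000; Kalinda: 3,000; Alma: 3,000

Gideon takes one-quarter of 12,000 = 3,000. The remaining 9,000 passes to the descendants.
The descendants' portion (9,000) is divided into 3 shares of 3,000: Lachlan, Kalinda, and Alma each take 3,000.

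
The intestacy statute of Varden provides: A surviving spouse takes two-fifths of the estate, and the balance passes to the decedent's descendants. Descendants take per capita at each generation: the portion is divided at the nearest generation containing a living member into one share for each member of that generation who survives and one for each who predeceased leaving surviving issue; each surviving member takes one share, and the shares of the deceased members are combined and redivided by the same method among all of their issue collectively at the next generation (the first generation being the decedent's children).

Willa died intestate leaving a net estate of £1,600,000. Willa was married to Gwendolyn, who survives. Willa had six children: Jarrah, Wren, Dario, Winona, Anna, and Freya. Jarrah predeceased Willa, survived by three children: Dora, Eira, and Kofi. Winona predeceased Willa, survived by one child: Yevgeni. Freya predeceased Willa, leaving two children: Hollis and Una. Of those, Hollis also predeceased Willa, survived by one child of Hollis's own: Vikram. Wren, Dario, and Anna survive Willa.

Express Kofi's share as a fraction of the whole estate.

Kofi receives 1/20 of the estate.

Gwendolyn takes two-fifths of £1,600,000 = £640,000. The remaining £960,000 passes to the descendants.
The descendants' portion (£960,000) is divided at the children's generation into 6 shares of £160,000. Wren, Dario, and Anna each take £160,000. The 3 shares of the deceased (Jarrah, Winona, and Freya) are combined into a pool of £480,000.
That pool (£480,000) is divided at the grandchildren's generation into 6 shares of £80,000. Dora, Eira, Kofi, Yevgeni, and Una each take £80,000. The remaining share for the deceased Hollis (£80,000) is carried to the next generation.
That pool (£80,000) passes entirely to Vikram, the sole taker at the great-grandchildren's generation.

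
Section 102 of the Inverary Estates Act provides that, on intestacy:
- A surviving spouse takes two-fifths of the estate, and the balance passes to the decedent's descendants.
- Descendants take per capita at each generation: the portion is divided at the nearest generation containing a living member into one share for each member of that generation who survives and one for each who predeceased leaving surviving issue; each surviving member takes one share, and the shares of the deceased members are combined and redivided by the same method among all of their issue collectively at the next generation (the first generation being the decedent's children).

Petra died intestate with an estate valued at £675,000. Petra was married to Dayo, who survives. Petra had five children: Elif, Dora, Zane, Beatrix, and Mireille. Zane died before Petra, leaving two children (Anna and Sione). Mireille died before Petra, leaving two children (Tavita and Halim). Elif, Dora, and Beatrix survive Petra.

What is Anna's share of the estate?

Dayo takes two-fifths of £675,000 = £270,000. The remaining £405,000 passes to the descendants.
The descendants' portion (£405,000) is divided at the children's generation into 5 shares of £81,000. Elif, Dora, and Beatrix each take £81,000. The 2 shares of the deceased (Zane and Mireille) are combined into a pool of £162,000.
That pool (£162,000) is divided at the grandchildren's generation equally among Anna, Sione, Tavita, and Halim: £40,500 each.

Anna receives £40,500.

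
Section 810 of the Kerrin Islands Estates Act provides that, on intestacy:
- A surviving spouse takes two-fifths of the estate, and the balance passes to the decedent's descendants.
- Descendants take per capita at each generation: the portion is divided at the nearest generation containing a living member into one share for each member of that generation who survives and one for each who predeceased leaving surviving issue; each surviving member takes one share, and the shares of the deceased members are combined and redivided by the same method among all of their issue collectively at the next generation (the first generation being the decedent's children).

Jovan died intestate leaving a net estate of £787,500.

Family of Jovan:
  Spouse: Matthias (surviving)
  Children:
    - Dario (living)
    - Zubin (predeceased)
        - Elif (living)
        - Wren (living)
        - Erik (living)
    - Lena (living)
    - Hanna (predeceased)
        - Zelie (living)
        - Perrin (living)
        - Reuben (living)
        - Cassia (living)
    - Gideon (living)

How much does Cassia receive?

Matthias takes two-fifths of £787,500 = £315,000. The remaining £472,500 passes to the descendants.
The descendants' portion (£472,500) is divided at the children's generation into 5 shares of £94,500. Dario, Lena, and Gideon each take £94,500. The 2 shares of the deceased (Zubin and Hanna) are combined into a pool of £189,000.
That pool (£189,000) is divided at the grandchildren's generation equally among Elif, Wren, Erik, Zelie, Perrin, Reuben, and Cassia: £27,000 each.

Cassia receives £27,000.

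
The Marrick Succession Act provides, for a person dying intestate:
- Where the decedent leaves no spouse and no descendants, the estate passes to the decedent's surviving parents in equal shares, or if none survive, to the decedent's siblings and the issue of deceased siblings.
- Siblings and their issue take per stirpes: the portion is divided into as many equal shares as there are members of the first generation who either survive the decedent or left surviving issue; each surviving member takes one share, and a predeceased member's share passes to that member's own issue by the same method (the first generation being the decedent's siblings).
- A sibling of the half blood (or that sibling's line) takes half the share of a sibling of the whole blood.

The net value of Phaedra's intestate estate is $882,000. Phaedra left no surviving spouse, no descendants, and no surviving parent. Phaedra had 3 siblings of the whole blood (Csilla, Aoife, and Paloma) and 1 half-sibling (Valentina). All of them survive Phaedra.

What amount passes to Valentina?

Valentina receives $126,000.

The entire $882,000 passes to the siblings and their issue.
Counting each half-blood sibling's line as half a unit, there are 7/2 units in $882,000, so one unit is $252,000. Whole-blood lines (Csilla, Aoife, and Paloma) take $252,000 each; half-blood lines (Valentina) take $126,000 each.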